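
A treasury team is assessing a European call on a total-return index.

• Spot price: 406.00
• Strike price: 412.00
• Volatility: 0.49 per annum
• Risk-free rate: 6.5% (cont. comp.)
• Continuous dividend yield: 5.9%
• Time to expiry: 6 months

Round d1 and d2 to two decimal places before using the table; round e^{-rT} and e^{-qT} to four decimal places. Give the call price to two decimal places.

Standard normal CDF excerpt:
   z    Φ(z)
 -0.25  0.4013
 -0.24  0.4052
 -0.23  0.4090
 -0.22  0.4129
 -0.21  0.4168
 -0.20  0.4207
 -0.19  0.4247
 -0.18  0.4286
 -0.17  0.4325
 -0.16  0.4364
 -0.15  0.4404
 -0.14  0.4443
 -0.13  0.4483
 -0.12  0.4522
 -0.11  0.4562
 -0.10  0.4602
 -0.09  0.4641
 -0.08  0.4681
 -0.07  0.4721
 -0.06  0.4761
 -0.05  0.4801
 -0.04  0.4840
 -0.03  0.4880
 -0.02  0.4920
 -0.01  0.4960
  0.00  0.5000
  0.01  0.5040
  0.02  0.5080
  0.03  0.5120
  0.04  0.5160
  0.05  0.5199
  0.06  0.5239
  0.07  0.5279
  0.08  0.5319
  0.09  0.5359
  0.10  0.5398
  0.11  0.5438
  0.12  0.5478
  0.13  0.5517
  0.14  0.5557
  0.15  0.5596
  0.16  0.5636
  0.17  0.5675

σ√T = 0.49·√0.5 = 0.3465
d₁ = [ln(406/412) + (0.065 − 0.059 + 0.49²/2)·0.5] / 0.3465 = [-0.0147 + 0.0630] / 0.3465 = 0.1396 → 0.14
d₂ = d₁ − σ√T = 0.1396 − 0.3465 = -0.2069 → -0.21
e^(−qT) = e^(−0.059·0.5) = 0.9709;  e^(−rT) = e^(−0.065·0.5) = 0.9680
N(d₁) = N(0.14) = 0.5557;  N(d₂) = N(-0.21) = 0.4168
C = 406·0.9709·0.5557 − 412·0.9680·0.4168 = 219.0488 − 166.2265 = 52.8223

52.82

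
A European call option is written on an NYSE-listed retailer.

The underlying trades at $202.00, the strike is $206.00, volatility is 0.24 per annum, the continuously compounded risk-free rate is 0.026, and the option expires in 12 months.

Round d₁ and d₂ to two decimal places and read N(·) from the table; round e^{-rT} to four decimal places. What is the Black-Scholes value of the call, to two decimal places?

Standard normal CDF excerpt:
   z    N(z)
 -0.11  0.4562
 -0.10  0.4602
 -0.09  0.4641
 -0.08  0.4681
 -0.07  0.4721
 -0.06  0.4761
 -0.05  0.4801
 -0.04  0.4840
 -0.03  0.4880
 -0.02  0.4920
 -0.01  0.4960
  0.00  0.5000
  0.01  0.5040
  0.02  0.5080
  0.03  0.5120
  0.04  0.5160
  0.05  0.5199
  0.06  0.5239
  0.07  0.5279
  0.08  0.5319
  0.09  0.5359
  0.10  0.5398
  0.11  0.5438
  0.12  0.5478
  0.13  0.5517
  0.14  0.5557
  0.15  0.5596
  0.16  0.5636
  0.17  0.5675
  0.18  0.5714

T = 1;  σ√T = 0.2400
d₁ = [ln(202/206) + (0.026 + 0.24²/2)·1] / 0.2400 = [-0.0196 + 0.0548] / 0.2400 = 0.1466 ⇒ 0.15
d₂ = d₁ − σ√T = 0.1466 − 0.2400 = -0.0934 ⇒ -0.09
exp(−rT) = exp(−0.026·1) = 0.9743
N(d₁) = N(0.15) = 0.5596;  N(d₂) = N(-0.09) = 0.4641
C = 202·0.5596 − 206·0.9743·0.4641 = 113.0392 − 93.1476 = 19.8916

$19.89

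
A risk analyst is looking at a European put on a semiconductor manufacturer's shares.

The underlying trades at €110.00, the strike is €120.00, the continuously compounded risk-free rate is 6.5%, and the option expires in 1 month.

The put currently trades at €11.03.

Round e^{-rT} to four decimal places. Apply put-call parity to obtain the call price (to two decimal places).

€1.68

e^(−rT) = e^(−0.065·0.08333) = 0.9946
Put-call parity: C − P = S − K·e^(−rT) = 110 − 120·0.9946 = 110 − 119.3520 = -9.3520
C = P + (C − P) = 11.03 + (-9.3520) = 1.6780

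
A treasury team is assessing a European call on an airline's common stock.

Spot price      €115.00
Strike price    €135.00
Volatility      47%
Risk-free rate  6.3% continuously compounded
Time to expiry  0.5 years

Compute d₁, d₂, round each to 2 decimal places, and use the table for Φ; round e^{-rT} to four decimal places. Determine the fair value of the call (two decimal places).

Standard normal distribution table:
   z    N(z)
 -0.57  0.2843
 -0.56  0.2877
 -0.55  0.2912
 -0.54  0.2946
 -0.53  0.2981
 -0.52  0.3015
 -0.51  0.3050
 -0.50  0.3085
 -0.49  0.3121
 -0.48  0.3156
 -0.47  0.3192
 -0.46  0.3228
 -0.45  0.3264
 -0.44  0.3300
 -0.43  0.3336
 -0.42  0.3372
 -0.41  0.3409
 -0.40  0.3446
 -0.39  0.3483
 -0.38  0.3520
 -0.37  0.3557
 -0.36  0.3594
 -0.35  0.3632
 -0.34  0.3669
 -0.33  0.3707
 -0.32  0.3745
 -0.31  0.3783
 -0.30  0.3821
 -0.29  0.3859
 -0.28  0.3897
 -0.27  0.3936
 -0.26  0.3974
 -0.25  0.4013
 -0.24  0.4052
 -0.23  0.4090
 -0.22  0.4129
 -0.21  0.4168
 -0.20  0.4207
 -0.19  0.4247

σ√T = 0.47 × 0.7071 = 0.3323
ln(S/K) + (r + σ²/2)T = ln(115/135) + (0.063 + 0.47²/2)·0.5 = -0.1603 + 0.0867 = -0.0736
d₁ = -0.0736 / 0.3323 = -0.2215 → -0.22
d₂ = d₁ − σ√T = -0.2215 − 0.3323 = -0.5539 → -0.55
exp(−rT) = exp(−0.063·0.5) = 0.9690
N(d₁) = N(-0.22) = 0.4129;  N(d₂) = N(-0.55) = 0.2912
C = 115·0.4129 − 135·0.9690·0.2912 = 47.4835 − 38.0933 = 9.3902

€9.39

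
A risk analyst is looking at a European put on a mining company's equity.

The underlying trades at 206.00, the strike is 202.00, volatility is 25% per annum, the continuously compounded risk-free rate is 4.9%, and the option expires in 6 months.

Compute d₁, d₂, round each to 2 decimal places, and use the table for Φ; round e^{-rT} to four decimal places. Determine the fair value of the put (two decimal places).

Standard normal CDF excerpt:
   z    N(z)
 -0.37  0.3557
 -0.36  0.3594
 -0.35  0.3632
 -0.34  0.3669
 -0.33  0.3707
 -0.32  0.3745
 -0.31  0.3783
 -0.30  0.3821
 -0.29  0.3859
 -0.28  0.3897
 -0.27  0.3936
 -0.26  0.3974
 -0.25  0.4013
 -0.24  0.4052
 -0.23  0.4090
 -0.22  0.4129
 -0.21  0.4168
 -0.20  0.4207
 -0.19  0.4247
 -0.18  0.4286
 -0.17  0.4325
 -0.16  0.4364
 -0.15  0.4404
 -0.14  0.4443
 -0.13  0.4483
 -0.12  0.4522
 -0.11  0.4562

10.44

σ√T = 0.25 × 0.7071 = 0.1768
d₁ = [ln(206/202) + (0.049 + 0.25²/2)·0.5] / 0.1768 = [0.0196 + 0.0401] / 0.1768 = 0.3379 → 0.34
d₂ = d₁ − σ√T = 0.3379 − 0.1768 = 0.1611 → 0.16
e^(−rT) = e^(−0.049·0.5) = 0.9758
N(−d₂) = N(-0.16) = 0.4364;  N(−d₁) = N(-0.34) = 0.3669
P = 202·0.9758·0.4364 − 206·0.3669 = 86.0195 − 75.5814 = 10.4381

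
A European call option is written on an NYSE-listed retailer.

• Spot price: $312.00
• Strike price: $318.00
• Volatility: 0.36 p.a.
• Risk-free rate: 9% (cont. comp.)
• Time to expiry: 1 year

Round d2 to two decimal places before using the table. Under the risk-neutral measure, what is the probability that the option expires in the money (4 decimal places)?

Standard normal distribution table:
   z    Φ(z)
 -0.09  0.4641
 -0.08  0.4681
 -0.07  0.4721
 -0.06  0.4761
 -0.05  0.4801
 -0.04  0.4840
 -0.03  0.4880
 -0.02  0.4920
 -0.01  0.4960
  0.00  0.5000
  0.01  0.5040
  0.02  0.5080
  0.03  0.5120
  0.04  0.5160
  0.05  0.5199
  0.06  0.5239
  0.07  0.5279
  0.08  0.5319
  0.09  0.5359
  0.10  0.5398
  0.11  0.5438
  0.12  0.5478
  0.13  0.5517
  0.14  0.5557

σ√T = 0.36 × 1.0000 = 0.3600
d₁ = [ln(312/318) + (0.09 + 0.36²/2)·1] / 0.3600 = [-0.0190 + 0.1548] / 0.3600 = 0.3771 which rounds to 0.38
d₂ = d₁ − σ√T = 0.3771 − 0.3600 = 0.0171 which rounds to 0.02
Pr(exercise) under Q = N(d₂) = 0.5080

0.5080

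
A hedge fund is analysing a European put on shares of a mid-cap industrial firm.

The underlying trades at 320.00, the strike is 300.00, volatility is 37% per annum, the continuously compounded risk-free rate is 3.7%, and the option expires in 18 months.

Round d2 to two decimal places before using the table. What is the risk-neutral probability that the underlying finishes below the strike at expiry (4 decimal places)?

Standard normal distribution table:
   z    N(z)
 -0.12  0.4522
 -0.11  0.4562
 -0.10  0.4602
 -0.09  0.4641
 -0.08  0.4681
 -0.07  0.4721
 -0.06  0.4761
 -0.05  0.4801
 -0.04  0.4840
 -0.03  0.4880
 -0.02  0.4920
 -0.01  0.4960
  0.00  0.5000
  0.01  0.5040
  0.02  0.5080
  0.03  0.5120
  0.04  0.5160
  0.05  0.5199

0.4840

σ√T = 0.37 × 1.2247 = 0.4532
d₁ = [ln(320/300) + (0.037 + 0.37²/2)·1.5] / 0.4532 = [0.0645 + 0.1582] / 0.4532 = 0.4915 which rounds to 0.49
d₂ = d₁ − σ√T = 0.4915 − 0.4532 = 0.0383 which rounds to 0.04
Risk-neutral Pr[S_T < K] = N(−d₂) = N(-0.04) = 0.4840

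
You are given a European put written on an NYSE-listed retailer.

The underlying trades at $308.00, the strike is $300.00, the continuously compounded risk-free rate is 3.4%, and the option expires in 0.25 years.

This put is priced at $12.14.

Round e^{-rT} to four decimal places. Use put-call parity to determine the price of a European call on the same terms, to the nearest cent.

e^(−rT) = e^(−0.034·0.25) = 0.9915
Put-call parity: C − P = S − K·e^(−rT) = 308 − 300·0.9915 = 308 − 297.4500 = 10.5500
C = P + (C − P) = 12.14 + (10.5500) = 22.6900

$22.69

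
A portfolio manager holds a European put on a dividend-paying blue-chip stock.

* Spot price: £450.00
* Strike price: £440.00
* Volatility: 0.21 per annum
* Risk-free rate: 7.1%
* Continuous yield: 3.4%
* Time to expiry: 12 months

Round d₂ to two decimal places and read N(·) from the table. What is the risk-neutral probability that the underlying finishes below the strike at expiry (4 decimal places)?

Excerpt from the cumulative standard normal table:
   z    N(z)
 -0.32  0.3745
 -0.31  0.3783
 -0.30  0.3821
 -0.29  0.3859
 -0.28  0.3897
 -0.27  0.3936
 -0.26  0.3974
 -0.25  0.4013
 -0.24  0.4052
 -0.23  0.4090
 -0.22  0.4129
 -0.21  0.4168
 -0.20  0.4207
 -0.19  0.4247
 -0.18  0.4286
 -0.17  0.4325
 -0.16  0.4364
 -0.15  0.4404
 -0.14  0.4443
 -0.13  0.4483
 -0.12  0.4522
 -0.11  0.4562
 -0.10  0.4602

σ√T = 0.21 × 1.0000 = 0.2100
ln(S/K) + (r − q + σ²/2)T = ln(450/440) + (0.071 − 0.034 + 0.21²/2)·1 = 0.0225 + 0.0590 = 0.0815
d₁ = 0.0815 / 0.2100 = 0.3882 ≈ 0.39
d₂ = d₁ − σ√T = 0.3882 − 0.2100 = 0.1782 ≈ 0.18
Risk-neutral Pr[S_T < K] = N(−d₂) = N(-0.18) = 0.4286

0.4286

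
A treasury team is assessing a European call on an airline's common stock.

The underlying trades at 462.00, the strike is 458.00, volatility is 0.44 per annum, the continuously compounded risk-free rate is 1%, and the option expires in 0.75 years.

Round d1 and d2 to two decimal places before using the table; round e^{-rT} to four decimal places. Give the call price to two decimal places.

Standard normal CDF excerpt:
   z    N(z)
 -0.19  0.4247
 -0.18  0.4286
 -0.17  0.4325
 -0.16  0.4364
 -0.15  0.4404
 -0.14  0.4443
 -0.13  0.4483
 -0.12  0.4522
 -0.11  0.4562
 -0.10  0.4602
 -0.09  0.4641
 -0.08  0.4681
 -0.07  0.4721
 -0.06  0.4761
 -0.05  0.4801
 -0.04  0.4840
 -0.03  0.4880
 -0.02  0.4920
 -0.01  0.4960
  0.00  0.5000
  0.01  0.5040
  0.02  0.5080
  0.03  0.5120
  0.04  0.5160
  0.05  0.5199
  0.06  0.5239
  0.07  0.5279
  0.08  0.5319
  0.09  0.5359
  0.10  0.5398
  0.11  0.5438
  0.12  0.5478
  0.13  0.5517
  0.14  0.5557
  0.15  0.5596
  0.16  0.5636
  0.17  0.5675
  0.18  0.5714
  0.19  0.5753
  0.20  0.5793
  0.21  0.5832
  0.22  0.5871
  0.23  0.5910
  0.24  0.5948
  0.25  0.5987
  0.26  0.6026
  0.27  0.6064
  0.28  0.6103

σ√T = 0.44 × 0.8660 = 0.3811
ln(S/K) + (r + σ²/2)T = ln(462/458) + (0.01 + 0.44²/2)·0.75 = 0.0087 + 0.0801 = 0.0888
d₁ = 0.0888 / 0.3811 = 0.2330 which rounds to 0.23
d₂ = d₁ − σ√T = 0.2330 − 0.3811 = -0.1480 which rounds to -0.15
e^(−rT) = e^(−0.01·0.75) = 0.9925
C = 462·N(0.23) − 458·0.9925·N(-0.15) = 462·0.5910 − 458·0.9925·0.4404 = 273.0420 − 200.1904 = 72.8516

72.85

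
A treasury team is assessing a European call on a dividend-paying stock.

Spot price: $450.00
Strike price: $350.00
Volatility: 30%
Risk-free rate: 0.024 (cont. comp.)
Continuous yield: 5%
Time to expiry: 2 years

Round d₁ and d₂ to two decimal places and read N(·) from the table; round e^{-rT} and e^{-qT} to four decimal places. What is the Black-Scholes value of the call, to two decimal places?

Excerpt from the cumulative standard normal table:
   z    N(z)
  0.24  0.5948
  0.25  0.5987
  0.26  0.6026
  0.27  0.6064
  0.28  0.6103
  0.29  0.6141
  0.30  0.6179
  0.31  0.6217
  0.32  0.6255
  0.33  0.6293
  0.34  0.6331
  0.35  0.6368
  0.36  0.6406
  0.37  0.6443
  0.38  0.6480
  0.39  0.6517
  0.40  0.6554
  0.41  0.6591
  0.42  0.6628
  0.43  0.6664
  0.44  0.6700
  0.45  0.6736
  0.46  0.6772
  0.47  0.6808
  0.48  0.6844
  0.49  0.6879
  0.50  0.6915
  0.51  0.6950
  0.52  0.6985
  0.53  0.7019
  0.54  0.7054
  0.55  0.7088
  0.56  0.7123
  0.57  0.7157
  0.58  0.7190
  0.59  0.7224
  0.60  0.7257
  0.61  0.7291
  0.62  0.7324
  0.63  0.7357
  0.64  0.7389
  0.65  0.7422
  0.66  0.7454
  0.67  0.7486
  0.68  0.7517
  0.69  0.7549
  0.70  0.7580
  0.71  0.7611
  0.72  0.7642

$105.04

σ√T = 0.3·√2 = 0.4243
d₁ = [ln(450/350) + (0.024 − 0.05 + 0.3²/2)·2] / 0.4243 = [0.2513 + 0.0380] / 0.4243 = 0.6819 which rounds to 0.68
d₂ = d₁ − σ√T = 0.6819 − 0.4243 = 0.2577 which rounds to 0.26
exp(−qT) = exp(−0.05·2) = 0.9048;  exp(−rT) = exp(−0.024·2) = 0.9531
N(d₁) = N(0.68) = 0.7517;  N(d₂) = N(0.26) = 0.6026
C = 450·0.9048·0.7517 − 350·0.9531·0.6026 = 306.0622 − 201.0183 = 105.0439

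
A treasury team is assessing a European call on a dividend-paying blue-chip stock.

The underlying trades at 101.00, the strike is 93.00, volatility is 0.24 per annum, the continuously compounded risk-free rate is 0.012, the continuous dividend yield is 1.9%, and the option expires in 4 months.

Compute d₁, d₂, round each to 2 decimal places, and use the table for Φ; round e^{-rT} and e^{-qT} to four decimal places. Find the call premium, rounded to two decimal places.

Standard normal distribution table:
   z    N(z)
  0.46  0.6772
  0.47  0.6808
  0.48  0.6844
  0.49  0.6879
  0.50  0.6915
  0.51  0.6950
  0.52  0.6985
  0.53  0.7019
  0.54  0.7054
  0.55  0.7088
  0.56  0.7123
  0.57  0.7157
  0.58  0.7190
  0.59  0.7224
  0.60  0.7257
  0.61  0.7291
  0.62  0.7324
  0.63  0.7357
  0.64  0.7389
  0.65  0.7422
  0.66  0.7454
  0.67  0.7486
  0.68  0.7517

10.11

σ√T = 0.24 × 0.5774 = 0.1386
ln(S/K) + (r − q + σ²/2)T = ln(101/93) + (0.012 − 0.019 + 0.24²/2)·0.3333 = 0.0825 + 0.0073 = 0.0898
d₁ = 0.0898 / 0.1386 = 0.6480 → 0.65
d₂ = d₁ − σ√T = 0.6480 − 0.1386 = 0.5094 → 0.51
exp(−qT) = exp(−0.019·0.3333) = 0.9937;  exp(−rT) = exp(−0.012·0.3333) = 0.9960
C = 101·0.9937·N(0.65) − 93·0.9960·N(0.51) = 101·0.9937·0.7422 − 93·0.9960·0.6950 = 74.4899 − 64.3765 = 10.1135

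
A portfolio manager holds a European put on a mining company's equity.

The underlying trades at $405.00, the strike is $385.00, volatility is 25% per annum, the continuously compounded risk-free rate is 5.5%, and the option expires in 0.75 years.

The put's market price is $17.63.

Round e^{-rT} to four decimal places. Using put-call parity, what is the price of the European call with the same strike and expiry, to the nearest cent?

$53.18

exp(−rT) = exp(−0.055·0.75) = 0.9596
Put-call parity: C − P = S − K·e^(−rT) = 405 − 385·0.9596 = 405 − 369.4460 = 35.5540
C = P + (C − P) = 17.63 + (35.5540) = 53.1840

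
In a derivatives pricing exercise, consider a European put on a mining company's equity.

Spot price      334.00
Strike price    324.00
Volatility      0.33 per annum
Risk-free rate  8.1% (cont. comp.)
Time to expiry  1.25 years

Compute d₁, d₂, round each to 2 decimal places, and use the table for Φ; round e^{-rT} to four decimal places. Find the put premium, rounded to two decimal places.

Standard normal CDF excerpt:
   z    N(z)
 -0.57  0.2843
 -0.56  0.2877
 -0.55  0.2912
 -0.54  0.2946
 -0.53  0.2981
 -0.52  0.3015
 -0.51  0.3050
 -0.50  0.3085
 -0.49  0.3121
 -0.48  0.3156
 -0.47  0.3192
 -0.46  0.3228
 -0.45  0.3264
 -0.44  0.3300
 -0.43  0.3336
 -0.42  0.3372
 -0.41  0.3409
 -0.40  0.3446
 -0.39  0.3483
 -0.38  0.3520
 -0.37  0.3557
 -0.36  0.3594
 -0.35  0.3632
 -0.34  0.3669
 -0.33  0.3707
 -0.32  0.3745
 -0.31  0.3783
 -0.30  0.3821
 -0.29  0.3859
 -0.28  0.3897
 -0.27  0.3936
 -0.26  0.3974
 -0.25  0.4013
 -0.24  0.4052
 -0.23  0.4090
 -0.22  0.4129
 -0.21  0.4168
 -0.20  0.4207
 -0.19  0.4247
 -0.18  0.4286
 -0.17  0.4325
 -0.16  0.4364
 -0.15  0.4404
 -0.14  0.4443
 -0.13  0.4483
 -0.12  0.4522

28.24

T = 1.25;  σ√T = 0.3690
d₁ = [ln(334/324) + (0.081 + ½·0.33²)·1.25] / (σ√T) = (0.0304 + 0.1693) / 0.3690 = 0.5413 → 0.54
d₂ = 0.5413 − 0.3690 = 0.1723 → 0.17
e^(−rT) = e^(−0.081·1.25) = 0.9037
P = 324·0.9037·N(-0.17) − 334·N(-0.54) = 324·0.9037·0.4325 − 334·0.2946 = 126.6355 − 98.3964 = 28.2391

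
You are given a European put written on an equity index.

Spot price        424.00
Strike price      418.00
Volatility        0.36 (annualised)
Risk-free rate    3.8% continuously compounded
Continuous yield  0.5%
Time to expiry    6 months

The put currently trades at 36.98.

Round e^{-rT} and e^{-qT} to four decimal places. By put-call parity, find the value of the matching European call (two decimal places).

49.78

e^(−qT) = e^(−0.005·0.5) = 0.9975;  e^(−rT) = e^(−0.038·0.5) = 0.9812
Put-call parity: C − P = S·e^(−qT) − K·e^(−rT) = 424·0.9975 − 418·0.9812 = 422.9400 − 410.1416 = 12.7984
C = P + (C − P) = 36.98 + (12.7984) = 49.7784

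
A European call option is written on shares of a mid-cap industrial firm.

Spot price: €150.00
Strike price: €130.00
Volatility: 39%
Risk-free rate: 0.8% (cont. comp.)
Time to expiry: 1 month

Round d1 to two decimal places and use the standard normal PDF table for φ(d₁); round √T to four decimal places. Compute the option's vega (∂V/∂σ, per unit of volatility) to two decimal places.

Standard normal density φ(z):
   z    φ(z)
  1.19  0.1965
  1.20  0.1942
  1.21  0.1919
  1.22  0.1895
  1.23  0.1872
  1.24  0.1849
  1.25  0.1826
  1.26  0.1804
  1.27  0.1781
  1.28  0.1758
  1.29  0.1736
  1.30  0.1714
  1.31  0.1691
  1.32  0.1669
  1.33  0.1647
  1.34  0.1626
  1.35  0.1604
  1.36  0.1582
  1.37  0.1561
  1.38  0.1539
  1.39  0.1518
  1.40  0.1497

7.13

T = 0.08333;  σ√T = 0.1126
d₁ = [ln(150/130) + (0.008 + 0.39²/2)·0.08333] / 0.1126 = [0.1431 + 0.0070] / 0.1126 = 1.3333 → 1.33
√T = √0.08333 = 0.2887
φ(d₁) = φ(1.33) = 0.1647
vega = S·φ(d₁)·√T = 150·0.1647·0.2887 = 7.1323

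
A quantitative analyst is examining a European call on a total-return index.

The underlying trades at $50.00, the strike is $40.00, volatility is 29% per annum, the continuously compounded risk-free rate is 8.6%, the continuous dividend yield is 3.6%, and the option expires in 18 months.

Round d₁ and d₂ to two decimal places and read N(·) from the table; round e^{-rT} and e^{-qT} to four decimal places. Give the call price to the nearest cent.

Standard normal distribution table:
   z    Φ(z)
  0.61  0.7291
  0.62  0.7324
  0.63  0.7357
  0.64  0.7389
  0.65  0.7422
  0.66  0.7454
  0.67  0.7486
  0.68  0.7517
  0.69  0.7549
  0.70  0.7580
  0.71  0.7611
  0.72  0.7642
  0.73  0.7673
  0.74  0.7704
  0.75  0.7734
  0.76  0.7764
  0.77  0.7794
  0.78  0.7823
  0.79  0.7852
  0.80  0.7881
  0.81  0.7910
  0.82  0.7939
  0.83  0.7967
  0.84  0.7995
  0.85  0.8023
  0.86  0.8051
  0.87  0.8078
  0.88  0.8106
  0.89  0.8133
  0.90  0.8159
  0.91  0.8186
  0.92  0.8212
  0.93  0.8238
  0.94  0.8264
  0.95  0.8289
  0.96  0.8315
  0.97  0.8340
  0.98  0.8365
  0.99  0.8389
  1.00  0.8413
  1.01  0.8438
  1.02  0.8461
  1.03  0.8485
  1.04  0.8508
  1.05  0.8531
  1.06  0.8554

$13.87

σ√T = 0.29 × 1.2247 = 0.3552
ln(S/K) + (r − q + σ²/2)T = ln(50/40) + (0.086 − 0.036 + 0.29²/2)·1.5 = 0.2231 + 0.1381 = 0.3612
d₁ = 0.3612 / 0.3552 = 1.0170 → 1.02
d₂ = d₁ − σ√T = 1.0170 − 0.3552 = 0.6618 → 0.66
e^(−qT) = e^(−0.036·1.5) = 0.9474;  e^(−rT) = e^(−0.086·1.5) = 0.8790
N(d₁) = N(1.02) = 0.8461;  N(d₂) = N(0.66) = 0.7454
C = 50·0.9474·0.8461 − 40·0.8790·0.7454 = 40.0798 − 26.2083 = 13.8715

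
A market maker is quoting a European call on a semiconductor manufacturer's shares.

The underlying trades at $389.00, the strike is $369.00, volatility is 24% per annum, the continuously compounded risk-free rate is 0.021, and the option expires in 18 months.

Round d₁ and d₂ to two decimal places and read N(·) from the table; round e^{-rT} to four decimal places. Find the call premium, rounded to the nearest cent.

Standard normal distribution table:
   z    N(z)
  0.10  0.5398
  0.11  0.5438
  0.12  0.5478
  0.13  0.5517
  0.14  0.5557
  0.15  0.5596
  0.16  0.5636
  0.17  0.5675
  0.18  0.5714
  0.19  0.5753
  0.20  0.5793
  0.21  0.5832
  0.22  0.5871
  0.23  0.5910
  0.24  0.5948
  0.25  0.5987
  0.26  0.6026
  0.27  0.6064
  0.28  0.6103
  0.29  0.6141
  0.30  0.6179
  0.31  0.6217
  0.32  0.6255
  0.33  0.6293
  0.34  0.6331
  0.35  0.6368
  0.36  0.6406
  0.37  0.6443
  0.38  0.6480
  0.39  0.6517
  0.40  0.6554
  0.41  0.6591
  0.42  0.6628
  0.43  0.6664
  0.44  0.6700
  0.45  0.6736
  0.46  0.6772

σ√T = 0.24 × 1.2247 = 0.2939
d₁ = [ln(389/369) + (0.021 + ½·0.24²)·1.5] / (σ√T) = (0.0528 + 0.0747) / 0.2939 = 0.4337 ⇒ 0.43
d₂ = 0.4337 − 0.2939 = 0.1398 ⇒ 0.14
e^(−rT) = e^(−0.021·1.5) = 0.9690
C = 389·N(0.43) − 369·0.9690·N(0.14) = 389·0.6664 − 369·0.9690·0.5557 = 259.2296 − 198.6966 = 60.5330

$60.53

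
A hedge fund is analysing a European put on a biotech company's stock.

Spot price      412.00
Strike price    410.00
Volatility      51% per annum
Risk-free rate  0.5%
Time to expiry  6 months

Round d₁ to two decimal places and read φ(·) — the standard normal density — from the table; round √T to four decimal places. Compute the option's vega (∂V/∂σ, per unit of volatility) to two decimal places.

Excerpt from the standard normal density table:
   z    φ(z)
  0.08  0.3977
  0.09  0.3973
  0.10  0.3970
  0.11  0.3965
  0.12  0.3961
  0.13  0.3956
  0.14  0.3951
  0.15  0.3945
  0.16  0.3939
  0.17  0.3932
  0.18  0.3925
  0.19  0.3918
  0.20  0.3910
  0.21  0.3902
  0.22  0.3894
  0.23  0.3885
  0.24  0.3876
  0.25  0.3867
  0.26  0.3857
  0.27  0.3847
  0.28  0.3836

σ√T = 0.51 × 0.7071 = 0.3606
d₁ = [ln(412/410) + (0.005 + 0.51²/2)·0.5] / 0.3606 = [0.0049 + 0.0675] / 0.3606 = 0.2007 ≈ 0.20
√T = √0.5 = 0.7071
φ(d₁) = φ(0.20) = 0.3910
vega = S·φ(d₁)·√T = 412·0.3910·0.7071 = 113.9082

113.91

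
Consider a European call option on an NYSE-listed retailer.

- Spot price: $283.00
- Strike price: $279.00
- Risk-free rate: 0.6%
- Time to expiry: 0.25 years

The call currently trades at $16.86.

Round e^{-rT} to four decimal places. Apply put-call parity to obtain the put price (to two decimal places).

e^(−rT) = e^(−0.006·0.25) = 0.9985
Put-call parity: C − P = S − K·e^(−rT) = 283 − 279·0.9985 = 283 − 278.5815 = 4.4185
P = C − (C − P) = 16.86 − (4.4185) = 12.4415

$12.44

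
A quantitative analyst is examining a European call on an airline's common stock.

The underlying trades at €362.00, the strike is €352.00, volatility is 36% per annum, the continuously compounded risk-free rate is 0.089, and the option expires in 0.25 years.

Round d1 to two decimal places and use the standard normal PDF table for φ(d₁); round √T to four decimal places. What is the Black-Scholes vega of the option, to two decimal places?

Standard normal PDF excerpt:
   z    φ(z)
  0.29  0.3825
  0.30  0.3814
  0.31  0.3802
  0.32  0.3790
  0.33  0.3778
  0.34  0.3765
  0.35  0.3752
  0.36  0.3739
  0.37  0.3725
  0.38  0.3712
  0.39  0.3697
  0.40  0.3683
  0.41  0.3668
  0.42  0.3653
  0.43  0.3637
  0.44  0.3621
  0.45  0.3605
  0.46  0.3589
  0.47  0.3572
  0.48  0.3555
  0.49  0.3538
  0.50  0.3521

67.42

T = 0.25;  σ√T = 0.1800
d₁ = [ln(362/352) + (0.089 + ½·0.36²)·0.25] / (σ√T) = (0.0280 + 0.0384) / 0.1800 = 0.3692 ≈ 0.37
√T = √0.25 = 0.5000
φ(d₁) = φ(0.37) = 0.3725
vega = S·φ(d₁)·√T = 362·0.3725·0.5000 = 67.4225
(The put has the same vega.)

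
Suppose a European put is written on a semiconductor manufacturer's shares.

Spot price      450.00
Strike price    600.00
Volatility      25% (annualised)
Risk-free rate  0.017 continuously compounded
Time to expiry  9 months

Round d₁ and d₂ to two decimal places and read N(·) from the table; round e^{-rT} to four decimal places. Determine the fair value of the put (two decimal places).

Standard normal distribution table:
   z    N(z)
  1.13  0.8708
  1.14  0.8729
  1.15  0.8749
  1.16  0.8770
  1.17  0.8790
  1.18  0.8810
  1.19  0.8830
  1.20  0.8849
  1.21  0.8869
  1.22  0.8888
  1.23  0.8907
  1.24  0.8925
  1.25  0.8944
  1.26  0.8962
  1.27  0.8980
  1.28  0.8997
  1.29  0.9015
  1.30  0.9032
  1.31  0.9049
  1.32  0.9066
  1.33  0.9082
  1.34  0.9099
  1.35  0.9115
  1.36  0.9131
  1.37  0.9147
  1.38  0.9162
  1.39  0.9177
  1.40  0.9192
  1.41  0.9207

148.09

σ√T = 0.25·√0.75 = 0.2165
d₁ = [ln(450/600) + (0.017 + ½·0.25²)·0.75] / (σ√T) = (-0.2877 + 0.0362) / 0.2165 = -1.1616 which rounds to -1.16
d₂ = -1.1616 − 0.2165 = -1.3781 which rounds to -1.38
exp(−rT) = exp(−0.017·0.75) = 0.9873
P = 600·0.9873·N(1.38) − 450·N(1.16) = 600·0.9873·0.9162 − 450·0.8770 = 542.7386 − 394.6500 = 148.0886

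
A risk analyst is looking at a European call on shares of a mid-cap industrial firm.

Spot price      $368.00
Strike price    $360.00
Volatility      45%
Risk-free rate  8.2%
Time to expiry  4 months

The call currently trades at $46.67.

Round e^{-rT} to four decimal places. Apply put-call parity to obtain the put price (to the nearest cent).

$28.95

exp(−rT) = exp(−0.082·0.3333) = 0.9730
Put-call parity: C − P = S − K·e^(−rT) = 368 − 360·0.9730 = 368 − 350.2800 = 17.7200
P = C − (C − P) = 46.67 − (17.7200) = 28.9500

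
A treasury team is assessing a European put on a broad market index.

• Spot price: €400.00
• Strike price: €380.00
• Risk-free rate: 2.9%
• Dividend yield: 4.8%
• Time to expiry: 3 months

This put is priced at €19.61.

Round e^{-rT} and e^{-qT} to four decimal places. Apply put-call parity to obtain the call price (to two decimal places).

€37.59

exp(−qT) = exp(−0.048·0.25) = 0.9881;  exp(−rT) = exp(−0.029·0.25) = 0.9928
Put-call parity: C − P = S·e^(−qT) − K·e^(−rT) = 400·0.9881 − 380·0.9928 = 395.2400 − 377.2640 = 17.9760
C = P + (C − P) = 19.61 + (17.9760) = 37.5860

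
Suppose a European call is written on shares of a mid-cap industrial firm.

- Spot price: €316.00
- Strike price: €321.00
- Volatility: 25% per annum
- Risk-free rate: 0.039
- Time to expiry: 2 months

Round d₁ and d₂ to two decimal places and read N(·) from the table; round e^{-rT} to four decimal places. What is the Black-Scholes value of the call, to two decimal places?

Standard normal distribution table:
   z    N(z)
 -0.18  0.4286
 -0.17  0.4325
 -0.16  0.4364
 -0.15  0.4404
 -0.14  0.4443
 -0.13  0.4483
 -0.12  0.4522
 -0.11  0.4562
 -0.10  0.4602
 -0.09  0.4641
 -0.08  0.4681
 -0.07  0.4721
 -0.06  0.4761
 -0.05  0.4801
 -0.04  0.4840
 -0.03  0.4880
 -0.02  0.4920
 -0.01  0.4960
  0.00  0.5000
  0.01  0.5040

€11.25

σ√T = 0.25 × 0.4082 = 0.1021
d₁ = [ln(316/321) + (0.039 + ½·0.25²)·0.1667] / (σ√T) = (-0.0157 + 0.0117) / 0.1021 = -0.0391 → -0.04
d₂ = -0.0391 − 0.1021 = -0.1412 → -0.14
e^(−rT) = e^(−0.039·0.1667) = 0.9935
N(d₁) = N(-0.04) = 0.4840;  N(d₂) = N(-0.14) = 0.4443
C = 316·0.4840 − 321·0.9935·0.4443 = 152.9440 − 141.6933 = 11.2507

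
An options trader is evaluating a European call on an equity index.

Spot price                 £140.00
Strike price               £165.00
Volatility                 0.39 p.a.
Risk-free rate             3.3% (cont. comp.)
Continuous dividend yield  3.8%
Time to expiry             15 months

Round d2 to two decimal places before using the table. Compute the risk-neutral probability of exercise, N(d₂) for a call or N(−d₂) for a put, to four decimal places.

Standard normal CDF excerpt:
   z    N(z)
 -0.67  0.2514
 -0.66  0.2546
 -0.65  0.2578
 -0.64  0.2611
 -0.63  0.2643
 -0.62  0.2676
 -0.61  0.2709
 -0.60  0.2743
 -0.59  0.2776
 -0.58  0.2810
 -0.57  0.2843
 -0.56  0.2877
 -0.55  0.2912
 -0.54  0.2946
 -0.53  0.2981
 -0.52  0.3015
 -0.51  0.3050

0.2709

T = 1.25;  σ√T = 0.4360
d₁ = [ln(140/165) + (0.033 − 0.038 + ½·0.39²)·1.25] / (σ√T) = (-0.1643 + 0.0888) / 0.4360 = -0.1731 which rounds to -0.17
d₂ = -0.1731 − 0.4360 = -0.6092 which rounds to -0.61
Pr(exercise) under Q = N(d₂) = 0.2709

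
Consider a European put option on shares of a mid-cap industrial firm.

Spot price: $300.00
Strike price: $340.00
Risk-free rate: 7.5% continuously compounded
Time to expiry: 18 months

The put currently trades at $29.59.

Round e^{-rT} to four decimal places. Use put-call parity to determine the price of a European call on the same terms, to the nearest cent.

exp(−rT) = exp(−0.075·1.5) = 0.8936
Put-call parity: C − P = S − K·e^(−rT) = 300 − 340·0.8936 = 300 − 303.8240 = -3.8240
C = P + (C − P) = 29.59 + (-3.8240) = 25.7660

$25.77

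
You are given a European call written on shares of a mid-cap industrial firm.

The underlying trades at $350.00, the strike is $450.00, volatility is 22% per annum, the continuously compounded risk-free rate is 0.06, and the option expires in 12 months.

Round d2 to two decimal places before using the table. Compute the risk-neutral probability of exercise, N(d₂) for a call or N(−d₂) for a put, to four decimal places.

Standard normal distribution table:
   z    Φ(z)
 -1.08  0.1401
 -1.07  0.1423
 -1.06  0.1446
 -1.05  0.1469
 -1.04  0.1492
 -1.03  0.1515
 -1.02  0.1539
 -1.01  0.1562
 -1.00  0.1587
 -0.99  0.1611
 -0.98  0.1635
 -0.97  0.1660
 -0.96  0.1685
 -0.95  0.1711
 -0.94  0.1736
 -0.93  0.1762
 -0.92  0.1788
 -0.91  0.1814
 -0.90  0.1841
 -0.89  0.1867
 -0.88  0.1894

T = 1;  σ√T = 0.2200
d₁ = [ln(350/450) + (0.06 + 0.22²/2)·1] / 0.2200 = [-0.2513 + 0.0842] / 0.2200 = -0.7596 → -0.76
d₂ = d₁ − σ√T = -0.7596 − 0.2200 = -0.9796 → -0.98
Risk-neutral Pr[S_T > K] = N(d₂) = N(-0.98) = 0.1635

0.1635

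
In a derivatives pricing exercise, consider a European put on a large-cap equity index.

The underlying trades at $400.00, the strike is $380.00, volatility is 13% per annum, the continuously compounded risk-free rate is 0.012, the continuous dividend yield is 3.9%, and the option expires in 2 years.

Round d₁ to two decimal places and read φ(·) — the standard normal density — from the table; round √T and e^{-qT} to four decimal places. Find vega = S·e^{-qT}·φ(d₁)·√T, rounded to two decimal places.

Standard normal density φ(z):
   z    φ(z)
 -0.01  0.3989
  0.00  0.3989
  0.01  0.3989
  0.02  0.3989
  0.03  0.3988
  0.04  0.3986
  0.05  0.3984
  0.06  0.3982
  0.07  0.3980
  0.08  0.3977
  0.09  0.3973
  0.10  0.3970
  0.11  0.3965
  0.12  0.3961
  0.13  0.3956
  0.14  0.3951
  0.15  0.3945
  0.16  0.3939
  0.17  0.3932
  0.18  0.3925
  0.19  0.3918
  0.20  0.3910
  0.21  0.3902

σ√T = 0.13 × 1.4142 = 0.1838
d₁ = [ln(400/380) + (0.012 − 0.039 + ½·0.13²)·2] / (σ√T) = (0.0513 − 0.0371) / 0.1838 = 0.0772 which rounds to 0.08
√T = √2 = 1.4142
φ(d₁) = φ(0.08) = 0.3977
exp(−qT) = exp(−0.039·2) = 0.9250
vega = S·exp(−qT)·φ(d₁)·√T = 400·0.9250·0.3977·1.4142 = 208.0981

208.10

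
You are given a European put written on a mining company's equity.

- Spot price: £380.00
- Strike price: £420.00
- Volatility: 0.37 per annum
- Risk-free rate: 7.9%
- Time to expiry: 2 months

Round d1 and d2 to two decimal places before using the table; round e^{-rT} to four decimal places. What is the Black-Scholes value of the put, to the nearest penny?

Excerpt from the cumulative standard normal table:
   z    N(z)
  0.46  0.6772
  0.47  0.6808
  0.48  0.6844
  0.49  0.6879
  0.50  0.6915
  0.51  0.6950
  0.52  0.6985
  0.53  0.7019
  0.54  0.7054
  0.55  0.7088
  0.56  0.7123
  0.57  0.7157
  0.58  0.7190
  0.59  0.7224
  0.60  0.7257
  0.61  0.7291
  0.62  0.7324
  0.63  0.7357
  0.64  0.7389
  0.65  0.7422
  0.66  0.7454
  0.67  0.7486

£44.87

T = 0.1667;  σ√T = 0.1511
d₁ = [ln(380/420) + (0.079 + 0.37²/2)·0.1667] / 0.1511 = [-0.1001 + 0.0246] / 0.1511 = -0.4999 ⇒ -0.50
d₂ = d₁ − σ√T = -0.4999 − 0.1511 = -0.6509 ⇒ -0.65
exp(−rT) = exp(−0.079·0.1667) = 0.9869
N(−d₂) = N(0.65) = 0.7422;  N(−d₁) = N(0.50) = 0.6915
P = 420·0.9869·0.7422 − 380·0.6915 = 307.6404 − 262.7700 = 44.8704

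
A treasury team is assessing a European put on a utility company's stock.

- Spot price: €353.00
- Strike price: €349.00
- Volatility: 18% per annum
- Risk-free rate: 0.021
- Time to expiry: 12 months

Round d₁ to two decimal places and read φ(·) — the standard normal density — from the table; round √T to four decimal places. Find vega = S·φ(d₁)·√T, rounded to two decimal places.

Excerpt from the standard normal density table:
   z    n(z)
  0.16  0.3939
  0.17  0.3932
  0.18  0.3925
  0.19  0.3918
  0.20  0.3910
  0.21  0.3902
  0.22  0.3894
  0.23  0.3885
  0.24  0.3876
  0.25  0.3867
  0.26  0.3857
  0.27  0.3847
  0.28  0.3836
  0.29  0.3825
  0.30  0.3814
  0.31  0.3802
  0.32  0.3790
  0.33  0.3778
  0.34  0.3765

σ√T = 0.18 × 1.0000 = 0.1800
d₁ = [ln(353/349) + (0.021 + 0.18²/2)·1] / 0.1800 = [0.0114 + 0.0372] / 0.1800 = 0.2700 which rounds to 0.27
√T = √1 = 1.0000
φ(d₁) = φ(0.27) = 0.3847
vega = S·φ(d₁)·√T = 353·0.3847·1.0000 = 135.7991

135.80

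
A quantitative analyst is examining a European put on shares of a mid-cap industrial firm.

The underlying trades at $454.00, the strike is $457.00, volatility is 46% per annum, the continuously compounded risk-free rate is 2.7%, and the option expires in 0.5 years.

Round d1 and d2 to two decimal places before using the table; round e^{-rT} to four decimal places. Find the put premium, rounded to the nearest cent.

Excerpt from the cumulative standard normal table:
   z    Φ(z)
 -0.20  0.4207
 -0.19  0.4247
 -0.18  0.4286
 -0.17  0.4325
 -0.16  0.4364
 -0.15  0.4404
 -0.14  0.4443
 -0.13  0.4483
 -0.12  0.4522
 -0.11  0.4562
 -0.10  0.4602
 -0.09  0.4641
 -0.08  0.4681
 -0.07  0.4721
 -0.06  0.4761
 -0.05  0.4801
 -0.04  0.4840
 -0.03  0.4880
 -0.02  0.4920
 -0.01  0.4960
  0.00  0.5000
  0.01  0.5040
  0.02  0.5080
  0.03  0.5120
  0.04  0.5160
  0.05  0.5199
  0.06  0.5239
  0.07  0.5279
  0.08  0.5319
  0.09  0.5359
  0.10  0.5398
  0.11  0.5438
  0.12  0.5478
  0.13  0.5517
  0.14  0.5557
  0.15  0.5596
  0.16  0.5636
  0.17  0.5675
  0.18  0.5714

σ√T = 0.46·√0.5 = 0.3253
ln(S/K) + (r + σ²/2)T = ln(454/457) + (0.027 + 0.46²/2)·0.5 = -0.0066 + 0.0664 = 0.0598
d₁ = 0.0598 / 0.3253 = 0.1839 ≈ 0.18
d₂ = d₁ − σ√T = 0.1839 − 0.3253 = -0.1414 ≈ -0.14
e^(−rT) = e^(−0.027·0.5) = 0.9866
P = 457·0.9866·N(0.14) − 454·N(-0.18) = 457·0.9866·0.5557 − 454·0.4286 = 250.5519 − 194.5844 = 55.9675

$55.97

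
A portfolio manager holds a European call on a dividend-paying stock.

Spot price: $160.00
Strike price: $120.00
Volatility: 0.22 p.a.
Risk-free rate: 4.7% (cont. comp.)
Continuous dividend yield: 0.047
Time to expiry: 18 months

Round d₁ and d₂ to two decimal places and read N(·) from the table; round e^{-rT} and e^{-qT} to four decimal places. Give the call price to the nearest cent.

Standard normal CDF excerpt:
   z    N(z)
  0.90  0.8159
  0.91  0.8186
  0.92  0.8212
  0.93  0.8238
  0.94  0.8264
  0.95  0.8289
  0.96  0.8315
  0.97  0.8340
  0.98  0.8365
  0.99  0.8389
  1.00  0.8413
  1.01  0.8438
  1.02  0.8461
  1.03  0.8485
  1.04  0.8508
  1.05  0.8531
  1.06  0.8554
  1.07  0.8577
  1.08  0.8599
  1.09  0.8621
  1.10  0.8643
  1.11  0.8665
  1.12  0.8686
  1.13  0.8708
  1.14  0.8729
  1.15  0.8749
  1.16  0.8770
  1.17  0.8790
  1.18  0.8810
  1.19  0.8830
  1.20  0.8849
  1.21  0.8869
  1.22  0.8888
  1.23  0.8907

$39.82

T = 1.5;  σ√T = 0.2694
d₁ = [ln(160/120) + (0.047 − 0.047 + 0.22²/2)·1.5] / 0.2694 = [0.2877 + 0.0363] / 0.2694 = 1.2024 ≈ 1.20
d₂ = d₁ − σ√T = 1.2024 − 0.2694 = 0.9330 ≈ 0.93
exp(−qT) = exp(−0.047·1.5) = 0.9319;  exp(−rT) = exp(−0.047·1.5) = 0.9319
C = 160·0.9319·N(1.20) − 120·0.9319·N(0.93) = 160·0.9319·0.8849 − 120·0.9319·0.8238 = 131.9421 − 92.1239 = 39.8182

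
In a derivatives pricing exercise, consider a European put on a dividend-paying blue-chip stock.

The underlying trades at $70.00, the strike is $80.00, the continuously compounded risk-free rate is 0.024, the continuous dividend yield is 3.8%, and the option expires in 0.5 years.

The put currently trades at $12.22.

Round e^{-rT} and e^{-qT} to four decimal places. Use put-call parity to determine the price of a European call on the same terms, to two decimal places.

exp(−qT) = exp(−0.038·0.5) = 0.9812;  exp(−rT) = exp(−0.024·0.5) = 0.9881
Put-call parity: C − P = S·e^(−qT) − K·e^(−rT) = 70·0.9812 − 80·0.9881 = 68.6840 − 79.0480 = -10.3640
C = P + (C − P) = 12.22 + (-10.3640) = 1.8560

$1.86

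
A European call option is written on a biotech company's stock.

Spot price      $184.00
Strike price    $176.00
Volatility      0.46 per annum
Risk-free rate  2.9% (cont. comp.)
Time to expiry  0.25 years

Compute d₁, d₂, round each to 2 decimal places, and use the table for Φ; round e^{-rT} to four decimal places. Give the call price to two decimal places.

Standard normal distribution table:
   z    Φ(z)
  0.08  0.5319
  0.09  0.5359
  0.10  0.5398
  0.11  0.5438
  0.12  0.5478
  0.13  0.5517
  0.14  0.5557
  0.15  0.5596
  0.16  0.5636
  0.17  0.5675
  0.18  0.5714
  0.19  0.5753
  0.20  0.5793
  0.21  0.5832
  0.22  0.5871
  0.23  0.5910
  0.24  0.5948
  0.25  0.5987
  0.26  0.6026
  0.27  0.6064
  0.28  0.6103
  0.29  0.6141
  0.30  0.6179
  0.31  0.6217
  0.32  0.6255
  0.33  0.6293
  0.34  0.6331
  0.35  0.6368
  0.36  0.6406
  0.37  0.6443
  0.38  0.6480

T = 0.25;  σ√T = 0.2300
d₁ = [ln(184/176) + (0.029 + 0.46²/2)·0.25] / 0.2300 = [0.0445 + 0.0337] / 0.2300 = 0.3398 ≈ 0.34
d₂ = d₁ − σ√T = 0.3398 − 0.2300 = 0.1098 ≈ 0.11
e^(−rT) = e^(−0.029·0.25) = 0.9928
C = 184·N(0.34) − 176·0.9928·N(0.11) = 184·0.6331 − 176·0.9928·0.5438 = 116.4904 − 95.0197 = 21.4707

$21.47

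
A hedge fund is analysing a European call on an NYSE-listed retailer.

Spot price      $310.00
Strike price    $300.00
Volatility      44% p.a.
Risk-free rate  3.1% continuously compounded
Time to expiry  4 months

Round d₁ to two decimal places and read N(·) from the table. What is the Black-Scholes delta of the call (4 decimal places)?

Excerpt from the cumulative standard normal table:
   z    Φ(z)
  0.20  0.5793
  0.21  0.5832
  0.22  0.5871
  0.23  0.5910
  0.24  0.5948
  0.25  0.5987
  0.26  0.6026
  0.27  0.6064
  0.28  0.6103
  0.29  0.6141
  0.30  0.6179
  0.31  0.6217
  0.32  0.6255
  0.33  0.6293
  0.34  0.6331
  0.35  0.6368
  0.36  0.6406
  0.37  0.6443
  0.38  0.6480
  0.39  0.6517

σ√T = 0.44·√0.3333 = 0.2540
d₁ = [ln(310/300) + (0.031 + 0.44²/2)·0.3333] / 0.2540 = [0.0328 + 0.0426] / 0.2540 = 0.2968 ≈ 0.30
N(d₁) = N(0.30) = 0.6179
Δ_call = N(d₁) = 0.6179

0.6179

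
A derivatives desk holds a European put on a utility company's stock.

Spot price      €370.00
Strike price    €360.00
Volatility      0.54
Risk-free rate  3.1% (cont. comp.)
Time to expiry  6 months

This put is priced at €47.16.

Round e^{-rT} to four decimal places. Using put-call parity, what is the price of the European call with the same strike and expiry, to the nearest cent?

€62.70

e^(−rT) = e^(−0.031·0.5) = 0.9846
Put-call parity: C − P = S − K·e^(−rT) = 370 − 360·0.9846 = 370 − 354.4560 = 15.5440
C = P + (C − P) = 47.16 + (15.5440) = 62.7040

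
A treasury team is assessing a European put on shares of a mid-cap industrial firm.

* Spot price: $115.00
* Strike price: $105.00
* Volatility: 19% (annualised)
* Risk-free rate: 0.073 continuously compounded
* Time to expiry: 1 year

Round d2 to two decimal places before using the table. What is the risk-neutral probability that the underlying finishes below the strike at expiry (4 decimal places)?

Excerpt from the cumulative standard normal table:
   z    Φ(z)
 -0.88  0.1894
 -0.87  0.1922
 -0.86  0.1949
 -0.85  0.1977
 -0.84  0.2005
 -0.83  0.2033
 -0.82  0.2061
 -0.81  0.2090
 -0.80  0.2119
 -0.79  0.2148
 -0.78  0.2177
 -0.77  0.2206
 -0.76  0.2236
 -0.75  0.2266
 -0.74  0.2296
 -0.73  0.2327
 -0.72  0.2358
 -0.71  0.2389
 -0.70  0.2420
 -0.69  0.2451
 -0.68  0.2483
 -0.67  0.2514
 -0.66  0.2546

0.2206

T = 1;  σ√T = 0.1900
d₁ = [ln(115/105) + (0.073 + 0.19²/2)·1] / 0.1900 = [0.0910 + 0.0910] / 0.1900 = 0.9580 → 0.96
d₂ = d₁ − σ√T = 0.9580 − 0.1900 = 0.7680 → 0.77
Pr(exercise) under Q = N(−d₂) = N(-0.77) = 0.2206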